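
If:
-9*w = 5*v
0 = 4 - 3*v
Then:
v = 4/3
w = -20/27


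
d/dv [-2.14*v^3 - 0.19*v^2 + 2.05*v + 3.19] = -6.42*v^2 - 0.38*v + 2.05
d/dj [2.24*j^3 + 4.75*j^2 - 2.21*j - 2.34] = 6.72*j^2 + 9.5*j - 2.21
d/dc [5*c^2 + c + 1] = 10*c + 1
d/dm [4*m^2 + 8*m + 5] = 8*m + 8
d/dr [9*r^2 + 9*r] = 18*r + 9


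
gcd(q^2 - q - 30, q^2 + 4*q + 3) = 1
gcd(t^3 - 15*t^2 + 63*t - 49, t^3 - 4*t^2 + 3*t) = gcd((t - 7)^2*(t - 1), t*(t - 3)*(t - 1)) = t - 1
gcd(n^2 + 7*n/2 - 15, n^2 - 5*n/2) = n - 5/2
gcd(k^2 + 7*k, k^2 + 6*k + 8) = 1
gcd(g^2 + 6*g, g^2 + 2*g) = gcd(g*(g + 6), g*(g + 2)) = g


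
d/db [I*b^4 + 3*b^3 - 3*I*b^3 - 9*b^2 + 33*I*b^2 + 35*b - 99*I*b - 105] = 4*I*b^3 + b^2*(9 - 9*I) + b*(-18 + 66*I) + 35 - 99*I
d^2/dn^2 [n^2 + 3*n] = 2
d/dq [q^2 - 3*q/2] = 2*q - 3/2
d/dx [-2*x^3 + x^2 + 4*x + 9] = -6*x^2 + 2*x + 4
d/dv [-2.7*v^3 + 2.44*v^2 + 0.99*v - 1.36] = -8.1*v^2 + 4.88*v + 0.99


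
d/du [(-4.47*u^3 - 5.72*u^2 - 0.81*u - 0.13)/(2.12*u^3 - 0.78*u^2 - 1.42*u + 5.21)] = (15.613*u^4 + 16.1292*u^3 - 61.5487*u^2 - 59.8052*u - 4.4047)/(4.4944*u^6 - 3.3072*u^5 - 5.4124*u^4 + 24.3056*u^3 - 6.1112*u^2 - 14.7964*u + 27.1441)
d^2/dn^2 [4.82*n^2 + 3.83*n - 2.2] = 9.64000000000000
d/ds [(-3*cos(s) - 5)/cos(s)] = -5*sin(s)/cos(s)^2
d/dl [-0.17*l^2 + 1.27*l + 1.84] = 1.27 - 0.34*l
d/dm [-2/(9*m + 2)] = 18/(9*m + 2)^2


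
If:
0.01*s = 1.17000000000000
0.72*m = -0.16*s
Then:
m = -26.00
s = 117.00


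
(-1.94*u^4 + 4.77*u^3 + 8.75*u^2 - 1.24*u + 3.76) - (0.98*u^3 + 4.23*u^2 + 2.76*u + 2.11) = -1.94*u^4 + 3.79*u^3 + 4.52*u^2 - 4.0*u + 1.65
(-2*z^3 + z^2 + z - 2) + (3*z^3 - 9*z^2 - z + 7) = z^3 - 8*z^2 + 5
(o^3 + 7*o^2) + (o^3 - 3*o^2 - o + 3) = 2*o^3 + 4*o^2 - o + 3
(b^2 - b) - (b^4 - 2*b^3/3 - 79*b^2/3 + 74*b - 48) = -b^4 + 2*b^3/3 + 82*b^2/3 - 75*b + 48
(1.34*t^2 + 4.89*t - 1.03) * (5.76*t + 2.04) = 7.7184*t^3 + 30.9*t^2 + 4.0428*t - 2.1012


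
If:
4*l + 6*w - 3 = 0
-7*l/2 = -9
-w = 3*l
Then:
No Solution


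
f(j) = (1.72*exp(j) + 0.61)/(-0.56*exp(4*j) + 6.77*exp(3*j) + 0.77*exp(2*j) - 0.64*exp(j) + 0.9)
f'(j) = (1.72*exp(j) + 0.61)*(2.24*exp(4*j) - 20.31*exp(3*j) - 1.54*exp(2*j) + 0.64*exp(j))/(-0.56*exp(4*j) + 6.77*exp(3*j) + 0.77*exp(2*j) - 0.64*exp(j) + 0.9)^2 + 1.72*exp(j)/(-0.56*exp(4*j) + 6.77*exp(3*j) + 0.77*exp(2*j) - 0.64*exp(j) + 0.9)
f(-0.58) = 0.82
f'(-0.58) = -0.98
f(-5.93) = 0.68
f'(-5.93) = 0.01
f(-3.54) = 0.75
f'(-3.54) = 0.07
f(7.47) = -0.00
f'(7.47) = 0.00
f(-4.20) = 0.71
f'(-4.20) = 0.04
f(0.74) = 0.08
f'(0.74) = -0.15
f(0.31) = 0.18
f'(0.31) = -0.34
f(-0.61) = 0.85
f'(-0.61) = -0.97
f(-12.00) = 0.68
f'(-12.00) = 0.00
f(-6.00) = 0.68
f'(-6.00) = 0.01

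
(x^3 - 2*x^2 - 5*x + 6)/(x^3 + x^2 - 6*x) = (x^3 - 2*x^2 - 5*x + 6)/(x*(x^2 + x - 6))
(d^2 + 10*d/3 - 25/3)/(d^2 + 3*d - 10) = (d - 5/3)/(d - 2)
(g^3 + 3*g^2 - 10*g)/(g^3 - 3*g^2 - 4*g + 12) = g*(g + 5)/(g^2 - g - 6)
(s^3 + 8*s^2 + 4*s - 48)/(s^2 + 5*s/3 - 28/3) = 3*(s^2 + 4*s - 12)/(3*s - 7)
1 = 1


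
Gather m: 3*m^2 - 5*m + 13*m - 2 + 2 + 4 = 3*m^2 + 8*m + 4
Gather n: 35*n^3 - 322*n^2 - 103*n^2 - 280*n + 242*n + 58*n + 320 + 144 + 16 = 35*n^3 - 425*n^2 + 20*n + 480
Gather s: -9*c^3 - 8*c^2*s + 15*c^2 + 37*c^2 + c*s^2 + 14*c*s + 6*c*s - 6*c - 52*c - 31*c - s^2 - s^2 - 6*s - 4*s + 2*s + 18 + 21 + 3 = -9*c^3 + 52*c^2 - 89*c + s^2*(c - 2) + s*(-8*c^2 + 20*c - 8) + 42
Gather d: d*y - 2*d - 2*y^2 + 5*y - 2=d*(y - 2) - 2*y^2 + 5*y - 2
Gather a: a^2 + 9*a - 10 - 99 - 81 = a^2 + 9*a - 190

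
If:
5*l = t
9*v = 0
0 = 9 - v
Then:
No Solution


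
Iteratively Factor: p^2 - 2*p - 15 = (p - 5)*(p + 3)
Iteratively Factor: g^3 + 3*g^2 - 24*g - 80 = (g + 4)*(g^2 - g - 20) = (g + 4)^2*(g - 5)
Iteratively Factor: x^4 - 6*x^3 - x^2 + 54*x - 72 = (x - 2)*(x^3 - 4*x^2 - 9*x + 36) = (x - 3)*(x - 2)*(x^2 - x - 12) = (x - 4)*(x - 3)*(x - 2)*(x + 3)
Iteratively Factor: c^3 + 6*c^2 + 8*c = (c)*(c^2 + 6*c + 8) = c*(c + 2)*(c + 4)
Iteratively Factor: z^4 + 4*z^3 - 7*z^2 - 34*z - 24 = (z - 3)*(z^3 + 7*z^2 + 14*z + 8) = (z - 3)*(z + 4)*(z^2 + 3*z + 2) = (z - 3)*(z + 1)*(z + 4)*(z + 2)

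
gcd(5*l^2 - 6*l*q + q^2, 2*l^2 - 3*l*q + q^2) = -l + q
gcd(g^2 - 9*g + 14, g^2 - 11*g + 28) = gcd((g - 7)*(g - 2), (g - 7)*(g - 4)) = g - 7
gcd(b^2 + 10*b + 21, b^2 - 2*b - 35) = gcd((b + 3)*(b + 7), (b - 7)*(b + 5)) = 1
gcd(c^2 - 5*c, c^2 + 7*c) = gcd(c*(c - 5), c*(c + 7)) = c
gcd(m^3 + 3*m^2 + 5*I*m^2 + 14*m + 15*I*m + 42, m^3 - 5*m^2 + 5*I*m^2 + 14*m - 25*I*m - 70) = m^2 + 5*I*m + 14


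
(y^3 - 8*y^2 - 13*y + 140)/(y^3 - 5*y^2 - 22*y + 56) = (y - 5)/(y - 2)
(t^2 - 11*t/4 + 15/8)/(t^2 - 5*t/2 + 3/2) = (t - 5/4)/(t - 1)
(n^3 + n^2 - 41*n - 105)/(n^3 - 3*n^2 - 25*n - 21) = (n + 5)/(n + 1)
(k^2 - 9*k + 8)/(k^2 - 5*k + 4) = (k - 8)/(k - 4)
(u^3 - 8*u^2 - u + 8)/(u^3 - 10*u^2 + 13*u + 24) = (u - 1)/(u - 3)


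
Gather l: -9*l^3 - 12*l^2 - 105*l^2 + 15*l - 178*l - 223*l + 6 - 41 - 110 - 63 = -9*l^3 - 117*l^2 - 386*l - 208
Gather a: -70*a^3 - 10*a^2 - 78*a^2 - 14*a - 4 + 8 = -70*a^3 - 88*a^2 - 14*a + 4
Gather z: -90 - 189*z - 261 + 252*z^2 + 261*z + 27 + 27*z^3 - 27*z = 27*z^3 + 252*z^2 + 45*z - 324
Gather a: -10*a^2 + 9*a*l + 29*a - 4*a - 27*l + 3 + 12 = -10*a^2 + a*(9*l + 25) - 27*l + 15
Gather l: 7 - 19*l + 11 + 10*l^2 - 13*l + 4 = 10*l^2 - 32*l + 22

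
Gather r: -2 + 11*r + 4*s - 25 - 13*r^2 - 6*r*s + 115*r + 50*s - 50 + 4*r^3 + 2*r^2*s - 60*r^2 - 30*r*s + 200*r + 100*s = 4*r^3 + r^2*(2*s - 73) + r*(326 - 36*s) + 154*s - 77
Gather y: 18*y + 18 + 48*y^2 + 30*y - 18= 48*y^2 + 48*y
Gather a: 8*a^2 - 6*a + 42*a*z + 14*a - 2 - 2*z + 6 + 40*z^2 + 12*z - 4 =8*a^2 + a*(42*z + 8) + 40*z^2 + 10*z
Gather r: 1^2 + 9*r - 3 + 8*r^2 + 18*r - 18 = 8*r^2 + 27*r - 20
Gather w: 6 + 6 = 12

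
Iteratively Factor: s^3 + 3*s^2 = (s + 3)*(s^2) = s*(s + 3)*(s)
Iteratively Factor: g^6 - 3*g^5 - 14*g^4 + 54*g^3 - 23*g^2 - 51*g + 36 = (g + 4)*(g^5 - 7*g^4 + 14*g^3 - 2*g^2 - 15*g + 9) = (g + 1)*(g + 4)*(g^4 - 8*g^3 + 22*g^2 - 24*g + 9) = (g - 1)*(g + 1)*(g + 4)*(g^3 - 7*g^2 + 15*g - 9) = (g - 3)*(g - 1)*(g + 1)*(g + 4)*(g^2 - 4*g + 3) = (g - 3)*(g - 1)^2*(g + 1)*(g + 4)*(g - 3)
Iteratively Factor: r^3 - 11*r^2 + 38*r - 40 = (r - 2)*(r^2 - 9*r + 20) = (r - 5)*(r - 2)*(r - 4)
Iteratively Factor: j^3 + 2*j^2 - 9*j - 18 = (j + 3)*(j^2 - j - 6) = (j + 2)*(j + 3)*(j - 3)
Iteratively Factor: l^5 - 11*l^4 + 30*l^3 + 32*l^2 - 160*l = (l - 4)*(l^4 - 7*l^3 + 2*l^2 + 40*l) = (l - 5)*(l - 4)*(l^3 - 2*l^2 - 8*l) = (l - 5)*(l - 4)^2*(l^2 + 2*l) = l*(l - 5)*(l - 4)^2*(l + 2)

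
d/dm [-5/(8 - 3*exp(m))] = -15*exp(m)/(3*exp(m) - 8)^2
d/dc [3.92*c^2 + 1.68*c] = 7.84*c + 1.68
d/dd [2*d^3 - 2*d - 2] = 6*d^2 - 2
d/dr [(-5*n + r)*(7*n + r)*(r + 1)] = -35*n^2 + 4*n*r + 2*n + 3*r^2 + 2*r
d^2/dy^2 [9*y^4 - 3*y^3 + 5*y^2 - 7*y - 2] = 108*y^2 - 18*y + 10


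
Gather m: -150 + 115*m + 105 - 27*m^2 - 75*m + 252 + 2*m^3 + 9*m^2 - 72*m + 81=2*m^3 - 18*m^2 - 32*m + 288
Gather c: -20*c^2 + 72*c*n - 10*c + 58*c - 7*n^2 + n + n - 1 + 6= -20*c^2 + c*(72*n + 48) - 7*n^2 + 2*n + 5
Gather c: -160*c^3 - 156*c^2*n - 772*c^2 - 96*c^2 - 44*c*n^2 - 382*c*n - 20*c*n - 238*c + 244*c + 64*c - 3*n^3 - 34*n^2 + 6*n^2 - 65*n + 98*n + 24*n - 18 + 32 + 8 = -160*c^3 + c^2*(-156*n - 868) + c*(-44*n^2 - 402*n + 70) - 3*n^3 - 28*n^2 + 57*n + 22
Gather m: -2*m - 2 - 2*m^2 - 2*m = -2*m^2 - 4*m - 2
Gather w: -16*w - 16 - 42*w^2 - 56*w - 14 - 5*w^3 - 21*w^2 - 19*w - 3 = -5*w^3 - 63*w^2 - 91*w - 33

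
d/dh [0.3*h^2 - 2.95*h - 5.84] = 0.6*h - 2.95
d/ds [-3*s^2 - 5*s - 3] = -6*s - 5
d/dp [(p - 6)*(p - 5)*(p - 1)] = 3*p^2 - 24*p + 41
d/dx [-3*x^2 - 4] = -6*x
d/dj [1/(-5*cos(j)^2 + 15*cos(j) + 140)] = (3 - 2*cos(j))*sin(j)/(5*(sin(j)^2 + 3*cos(j) + 27)^2)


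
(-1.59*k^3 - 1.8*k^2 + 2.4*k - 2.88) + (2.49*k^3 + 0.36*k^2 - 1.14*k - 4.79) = 0.9*k^3 - 1.44*k^2 + 1.26*k - 7.67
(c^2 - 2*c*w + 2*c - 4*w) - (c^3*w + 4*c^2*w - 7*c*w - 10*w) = -c^3*w - 4*c^2*w + c^2 + 5*c*w + 2*c + 6*w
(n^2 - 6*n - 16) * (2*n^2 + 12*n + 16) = 2*n^4 - 88*n^2 - 288*n - 256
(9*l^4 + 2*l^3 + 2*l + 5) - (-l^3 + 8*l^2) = 9*l^4 + 3*l^3 - 8*l^2 + 2*l + 5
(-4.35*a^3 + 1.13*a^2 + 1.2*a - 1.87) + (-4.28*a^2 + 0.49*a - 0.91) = -4.35*a^3 - 3.15*a^2 + 1.69*a - 2.78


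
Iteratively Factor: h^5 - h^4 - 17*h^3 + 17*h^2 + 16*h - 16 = (h + 1)*(h^4 - 2*h^3 - 15*h^2 + 32*h - 16) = (h - 1)*(h + 1)*(h^3 - h^2 - 16*h + 16) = (h - 1)*(h + 1)*(h + 4)*(h^2 - 5*h + 4) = (h - 4)*(h - 1)*(h + 1)*(h + 4)*(h - 1)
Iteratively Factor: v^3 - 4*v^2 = (v)*(v^2 - 4*v) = v^2*(v - 4)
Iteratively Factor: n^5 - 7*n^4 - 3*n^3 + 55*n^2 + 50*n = (n + 2)*(n^4 - 9*n^3 + 15*n^2 + 25*n) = (n + 1)*(n + 2)*(n^3 - 10*n^2 + 25*n) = n*(n + 1)*(n + 2)*(n^2 - 10*n + 25) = n*(n - 5)*(n + 1)*(n + 2)*(n - 5)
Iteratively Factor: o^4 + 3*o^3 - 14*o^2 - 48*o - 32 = (o + 2)*(o^3 + o^2 - 16*o - 16) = (o + 2)*(o + 4)*(o^2 - 3*o - 4) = (o - 4)*(o + 2)*(o + 4)*(o + 1)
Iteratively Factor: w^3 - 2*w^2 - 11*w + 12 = (w - 4)*(w^2 + 2*w - 3) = (w - 4)*(w - 1)*(w + 3)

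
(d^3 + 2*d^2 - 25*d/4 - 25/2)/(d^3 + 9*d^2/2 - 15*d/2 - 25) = (d + 5/2)/(d + 5)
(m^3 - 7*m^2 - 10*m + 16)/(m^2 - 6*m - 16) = m - 1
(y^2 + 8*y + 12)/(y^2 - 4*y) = (y^2 + 8*y + 12)/(y*(y - 4))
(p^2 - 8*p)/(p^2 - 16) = p*(p - 8)/(p^2 - 16)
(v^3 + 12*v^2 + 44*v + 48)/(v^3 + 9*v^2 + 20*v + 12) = (v + 4)/(v + 1)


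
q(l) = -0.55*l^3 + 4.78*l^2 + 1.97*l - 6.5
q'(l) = -1.65*l^2 + 9.56*l + 1.97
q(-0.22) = -6.70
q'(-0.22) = -0.21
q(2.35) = 17.39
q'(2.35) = 15.32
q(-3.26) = 56.93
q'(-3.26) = -46.73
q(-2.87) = 40.22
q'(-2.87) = -39.06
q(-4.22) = 111.64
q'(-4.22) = -67.76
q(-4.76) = 151.74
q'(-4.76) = -80.92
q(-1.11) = -2.05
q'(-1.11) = -10.67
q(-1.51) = 3.32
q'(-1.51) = -16.23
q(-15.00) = 2895.70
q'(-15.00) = -512.68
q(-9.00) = 763.90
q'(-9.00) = -217.72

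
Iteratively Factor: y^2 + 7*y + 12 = (y + 4)*(y + 3)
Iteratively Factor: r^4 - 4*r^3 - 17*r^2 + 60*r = (r - 5)*(r^3 + r^2 - 12*r) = r*(r - 5)*(r^2 + r - 12) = r*(r - 5)*(r + 4)*(r - 3)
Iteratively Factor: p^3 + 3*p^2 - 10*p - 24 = (p + 4)*(p^2 - p - 6) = (p - 3)*(p + 4)*(p + 2)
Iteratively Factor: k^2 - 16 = (k + 4)*(k - 4)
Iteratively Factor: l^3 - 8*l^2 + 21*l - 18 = (l - 2)*(l^2 - 6*l + 9) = (l - 3)*(l - 2)*(l - 3)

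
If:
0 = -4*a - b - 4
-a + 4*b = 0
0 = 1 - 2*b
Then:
No Solution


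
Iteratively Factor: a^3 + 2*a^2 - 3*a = (a - 1)*(a^2 + 3*a) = (a - 1)*(a + 3)*(a)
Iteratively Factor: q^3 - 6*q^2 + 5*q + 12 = (q + 1)*(q^2 - 7*q + 12) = (q - 3)*(q + 1)*(q - 4)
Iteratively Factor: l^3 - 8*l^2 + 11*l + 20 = (l + 1)*(l^2 - 9*l + 20) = (l - 4)*(l + 1)*(l - 5)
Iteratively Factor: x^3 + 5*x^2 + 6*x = (x + 2)*(x^2 + 3*x) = x*(x + 2)*(x + 3)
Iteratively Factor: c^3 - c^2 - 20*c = (c - 5)*(c^2 + 4*c) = (c - 5)*(c + 4)*(c)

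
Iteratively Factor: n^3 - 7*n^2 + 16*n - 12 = (n - 2)*(n^2 - 5*n + 6) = (n - 2)^2*(n - 3)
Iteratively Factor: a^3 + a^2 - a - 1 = (a + 1)*(a^2 - 1) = (a + 1)^2*(a - 1)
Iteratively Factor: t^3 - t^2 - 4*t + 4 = (t - 2)*(t^2 + t - 2) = (t - 2)*(t + 2)*(t - 1)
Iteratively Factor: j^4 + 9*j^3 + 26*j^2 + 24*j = (j + 4)*(j^3 + 5*j^2 + 6*j) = j*(j + 4)*(j^2 + 5*j + 6) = j*(j + 3)*(j + 4)*(j + 2)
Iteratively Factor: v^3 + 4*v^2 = (v + 4)*(v^2) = v*(v + 4)*(v)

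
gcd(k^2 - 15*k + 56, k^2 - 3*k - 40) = k - 8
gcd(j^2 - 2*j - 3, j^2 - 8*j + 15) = j - 3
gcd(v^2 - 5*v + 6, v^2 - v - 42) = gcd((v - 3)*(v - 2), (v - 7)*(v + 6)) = 1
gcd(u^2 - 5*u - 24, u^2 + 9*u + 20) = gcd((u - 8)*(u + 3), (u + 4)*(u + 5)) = 1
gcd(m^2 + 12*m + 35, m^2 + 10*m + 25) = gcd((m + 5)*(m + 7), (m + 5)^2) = m + 5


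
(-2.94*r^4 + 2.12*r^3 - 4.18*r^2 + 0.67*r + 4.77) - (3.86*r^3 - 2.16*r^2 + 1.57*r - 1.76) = -2.94*r^4 - 1.74*r^3 - 2.02*r^2 - 0.9*r + 6.53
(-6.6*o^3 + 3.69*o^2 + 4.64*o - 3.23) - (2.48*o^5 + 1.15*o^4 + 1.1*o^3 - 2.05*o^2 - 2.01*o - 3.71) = -2.48*o^5 - 1.15*o^4 - 7.7*o^3 + 5.74*o^2 + 6.65*o + 0.48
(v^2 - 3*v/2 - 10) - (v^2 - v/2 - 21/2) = 1/2 - v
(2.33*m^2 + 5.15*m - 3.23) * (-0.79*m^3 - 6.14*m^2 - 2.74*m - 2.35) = -1.8407*m^5 - 18.3747*m^4 - 35.4535*m^3 + 0.245699999999998*m^2 - 3.2523*m + 7.5905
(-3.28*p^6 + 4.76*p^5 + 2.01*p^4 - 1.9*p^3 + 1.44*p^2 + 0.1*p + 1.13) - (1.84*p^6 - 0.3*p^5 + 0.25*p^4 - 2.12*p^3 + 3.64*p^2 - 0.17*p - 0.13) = -5.12*p^6 + 5.06*p^5 + 1.76*p^4 + 0.22*p^3 - 2.2*p^2 + 0.27*p + 1.26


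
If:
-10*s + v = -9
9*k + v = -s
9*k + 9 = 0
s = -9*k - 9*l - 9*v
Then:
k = -1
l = -72/11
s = 18/11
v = 81/11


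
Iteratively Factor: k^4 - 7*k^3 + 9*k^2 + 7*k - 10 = (k - 5)*(k^3 - 2*k^2 - k + 2) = (k - 5)*(k + 1)*(k^2 - 3*k + 2) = (k - 5)*(k - 1)*(k + 1)*(k - 2)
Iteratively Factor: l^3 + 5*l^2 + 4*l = (l + 4)*(l^2 + l) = (l + 1)*(l + 4)*(l)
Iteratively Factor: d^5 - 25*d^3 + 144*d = (d - 3)*(d^4 + 3*d^3 - 16*d^2 - 48*d) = (d - 4)*(d - 3)*(d^3 + 7*d^2 + 12*d) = d*(d - 4)*(d - 3)*(d^2 + 7*d + 12) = d*(d - 4)*(d - 3)*(d + 4)*(d + 3)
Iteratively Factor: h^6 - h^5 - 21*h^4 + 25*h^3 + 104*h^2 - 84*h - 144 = (h - 2)*(h^5 + h^4 - 19*h^3 - 13*h^2 + 78*h + 72) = (h - 2)*(h + 1)*(h^4 - 19*h^2 + 6*h + 72) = (h - 2)*(h + 1)*(h + 4)*(h^3 - 4*h^2 - 3*h + 18) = (h - 3)*(h - 2)*(h + 1)*(h + 4)*(h^2 - h - 6) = (h - 3)*(h - 2)*(h + 1)*(h + 2)*(h + 4)*(h - 3)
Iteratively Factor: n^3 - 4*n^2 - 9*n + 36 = (n + 3)*(n^2 - 7*n + 12) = (n - 3)*(n + 3)*(n - 4)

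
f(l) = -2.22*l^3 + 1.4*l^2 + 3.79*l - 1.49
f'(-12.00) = -988.85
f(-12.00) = 3990.79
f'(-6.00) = -252.77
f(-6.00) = 505.69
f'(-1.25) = -10.12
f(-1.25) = 0.30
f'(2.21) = -22.55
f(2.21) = -10.24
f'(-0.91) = -4.27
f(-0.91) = -2.11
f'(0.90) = 0.92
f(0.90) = 1.44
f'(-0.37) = 1.84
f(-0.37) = -2.59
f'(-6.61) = -305.71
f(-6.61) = 675.77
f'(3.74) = -78.90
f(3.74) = -83.87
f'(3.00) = -47.75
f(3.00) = -37.46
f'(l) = -6.66*l^2 + 2.8*l + 3.79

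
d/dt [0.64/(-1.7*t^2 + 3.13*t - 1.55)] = (2.176*t - 2.0032)/(1.7*t^2 - 3.13*t + 1.55)^2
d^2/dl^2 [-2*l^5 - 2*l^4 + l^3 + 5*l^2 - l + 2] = -40*l^3 - 24*l^2 + 6*l + 10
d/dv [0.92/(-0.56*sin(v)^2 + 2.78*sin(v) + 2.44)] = (1.0304*sin(v) - 2.5576)*cos(v)/(-0.56*sin(v)^2 + 2.78*sin(v) + 2.44)^2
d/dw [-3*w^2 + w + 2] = 1 - 6*w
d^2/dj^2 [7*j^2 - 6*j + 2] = 14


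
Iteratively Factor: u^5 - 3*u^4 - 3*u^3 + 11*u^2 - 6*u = (u - 3)*(u^4 - 3*u^2 + 2*u) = (u - 3)*(u - 1)*(u^3 + u^2 - 2*u) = u*(u - 3)*(u - 1)*(u^2 + u - 2) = u*(u - 3)*(u - 1)*(u + 2)*(u - 1)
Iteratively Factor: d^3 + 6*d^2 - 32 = (d + 4)*(d^2 + 2*d - 8) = (d + 4)^2*(d - 2)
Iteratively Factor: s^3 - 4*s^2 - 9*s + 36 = (s + 3)*(s^2 - 7*s + 12) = (s - 4)*(s + 3)*(s - 3)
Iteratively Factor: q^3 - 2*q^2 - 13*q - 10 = (q + 1)*(q^2 - 3*q - 10) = (q - 5)*(q + 1)*(q + 2)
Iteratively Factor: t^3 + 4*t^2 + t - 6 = (t - 1)*(t^2 + 5*t + 6) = (t - 1)*(t + 2)*(t + 3)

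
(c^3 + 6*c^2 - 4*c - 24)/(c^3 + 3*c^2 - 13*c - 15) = (c^3 + 6*c^2 - 4*c - 24)/(c^3 + 3*c^2 - 13*c - 15)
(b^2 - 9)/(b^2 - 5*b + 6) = (b + 3)/(b - 2)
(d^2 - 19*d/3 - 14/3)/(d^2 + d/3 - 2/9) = 3*(d - 7)/(3*d - 1)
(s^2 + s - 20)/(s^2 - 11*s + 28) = (s + 5)/(s - 7)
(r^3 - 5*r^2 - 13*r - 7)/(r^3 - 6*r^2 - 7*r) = (r + 1)/r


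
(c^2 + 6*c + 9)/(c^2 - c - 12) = (c + 3)/(c - 4)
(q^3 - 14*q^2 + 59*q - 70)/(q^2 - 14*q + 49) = (q^2 - 7*q + 10)/(q - 7)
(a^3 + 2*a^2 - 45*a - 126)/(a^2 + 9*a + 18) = a - 7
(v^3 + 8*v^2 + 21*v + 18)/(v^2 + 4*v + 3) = (v^2 + 5*v + 6)/(v + 1)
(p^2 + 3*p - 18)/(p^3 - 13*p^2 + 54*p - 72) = (p + 6)/(p^2 - 10*p + 24)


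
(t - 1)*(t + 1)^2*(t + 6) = t^4 + 7*t^3 + 5*t^2 - 7*t - 6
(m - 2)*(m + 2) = m^2 - 4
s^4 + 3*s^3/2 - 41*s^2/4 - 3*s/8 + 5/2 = (s - 5/2)*(s - 1/2)*(s + 1/2)*(s + 4)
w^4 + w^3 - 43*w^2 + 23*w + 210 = (w - 5)*(w - 3)*(w + 2)*(w + 7)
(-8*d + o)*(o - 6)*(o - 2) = -8*d*o^2 + 64*d*o - 96*d + o^3 - 8*o^2 + 12*o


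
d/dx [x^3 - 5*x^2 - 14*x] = 3*x^2 - 10*x - 14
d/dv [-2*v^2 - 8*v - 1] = -4*v - 8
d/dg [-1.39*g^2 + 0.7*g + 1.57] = 0.7 - 2.78*g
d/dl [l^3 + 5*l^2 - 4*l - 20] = 3*l^2 + 10*l - 4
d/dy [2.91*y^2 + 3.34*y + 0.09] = 5.82*y + 3.34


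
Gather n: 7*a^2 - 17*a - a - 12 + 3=7*a^2 - 18*a - 9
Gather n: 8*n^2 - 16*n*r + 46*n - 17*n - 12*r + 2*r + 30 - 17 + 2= 8*n^2 + n*(29 - 16*r) - 10*r + 15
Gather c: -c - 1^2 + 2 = 1 - c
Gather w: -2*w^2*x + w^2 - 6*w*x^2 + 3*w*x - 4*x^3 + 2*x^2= w^2*(1 - 2*x) + w*(-6*x^2 + 3*x) - 4*x^3 + 2*x^2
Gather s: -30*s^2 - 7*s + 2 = -30*s^2 - 7*s + 2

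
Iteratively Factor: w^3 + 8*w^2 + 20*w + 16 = (w + 2)*(w^2 + 6*w + 8) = (w + 2)*(w + 4)*(w + 2)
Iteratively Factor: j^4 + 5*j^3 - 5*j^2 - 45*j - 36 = (j + 1)*(j^3 + 4*j^2 - 9*j - 36) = (j + 1)*(j + 3)*(j^2 + j - 12) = (j + 1)*(j + 3)*(j + 4)*(j - 3)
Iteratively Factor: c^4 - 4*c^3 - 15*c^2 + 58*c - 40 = (c - 5)*(c^3 + c^2 - 10*c + 8) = (c - 5)*(c - 1)*(c^2 + 2*c - 8) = (c - 5)*(c - 2)*(c - 1)*(c + 4)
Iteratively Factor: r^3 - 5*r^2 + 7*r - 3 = (r - 1)*(r^2 - 4*r + 3) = (r - 1)^2*(r - 3)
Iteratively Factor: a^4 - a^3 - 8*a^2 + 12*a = (a + 3)*(a^3 - 4*a^2 + 4*a) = a*(a + 3)*(a^2 - 4*a + 4) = a*(a - 2)*(a + 3)*(a - 2)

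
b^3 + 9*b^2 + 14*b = b*(b + 2)*(b + 7)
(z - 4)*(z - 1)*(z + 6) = z^3 + z^2 - 26*z + 24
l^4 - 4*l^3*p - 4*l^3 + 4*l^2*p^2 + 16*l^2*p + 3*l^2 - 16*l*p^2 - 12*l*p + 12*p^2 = (l - 3)*(l - 1)*(l - 2*p)^2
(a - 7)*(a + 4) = a^2 - 3*a - 28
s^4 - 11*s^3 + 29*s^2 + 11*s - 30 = (s - 6)*(s - 5)*(s - 1)*(s + 1)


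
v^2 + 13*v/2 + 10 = (v + 5/2)*(v + 4)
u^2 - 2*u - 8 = (u - 4)*(u + 2)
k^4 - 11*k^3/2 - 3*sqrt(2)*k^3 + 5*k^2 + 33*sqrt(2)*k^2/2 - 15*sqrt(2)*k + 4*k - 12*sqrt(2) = (k - 4)*(k - 2)*(k + 1/2)*(k - 3*sqrt(2))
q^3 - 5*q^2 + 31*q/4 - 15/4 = (q - 5/2)*(q - 3/2)*(q - 1)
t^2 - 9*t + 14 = (t - 7)*(t - 2)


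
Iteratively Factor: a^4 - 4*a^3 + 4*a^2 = (a - 2)*(a^3 - 2*a^2) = a*(a - 2)*(a^2 - 2*a) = a^2*(a - 2)*(a - 2)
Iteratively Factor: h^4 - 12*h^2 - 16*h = (h - 4)*(h^3 + 4*h^2 + 4*h) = (h - 4)*(h + 2)*(h^2 + 2*h) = h*(h - 4)*(h + 2)*(h + 2)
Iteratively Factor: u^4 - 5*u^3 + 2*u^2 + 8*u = (u - 4)*(u^3 - u^2 - 2*u) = (u - 4)*(u - 2)*(u^2 + u) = (u - 4)*(u - 2)*(u + 1)*(u)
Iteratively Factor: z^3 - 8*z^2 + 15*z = (z - 5)*(z^2 - 3*z) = (z - 5)*(z - 3)*(z)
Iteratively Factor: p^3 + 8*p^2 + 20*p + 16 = (p + 2)*(p^2 + 6*p + 8) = (p + 2)*(p + 4)*(p + 2)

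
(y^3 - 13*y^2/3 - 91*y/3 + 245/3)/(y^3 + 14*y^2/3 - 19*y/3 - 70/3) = (y - 7)/(y + 2)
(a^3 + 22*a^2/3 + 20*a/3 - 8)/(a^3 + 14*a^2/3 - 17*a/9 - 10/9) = 3*(a^2 + 8*a + 12)/(3*a^2 + 16*a + 5)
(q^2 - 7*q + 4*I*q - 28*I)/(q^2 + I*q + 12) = (q - 7)/(q - 3*I)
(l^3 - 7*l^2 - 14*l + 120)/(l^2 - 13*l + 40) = (l^2 - 2*l - 24)/(l - 8)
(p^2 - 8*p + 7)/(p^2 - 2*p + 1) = (p - 7)/(p - 1)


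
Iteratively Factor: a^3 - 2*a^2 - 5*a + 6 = (a - 3)*(a^2 + a - 2) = (a - 3)*(a - 1)*(a + 2)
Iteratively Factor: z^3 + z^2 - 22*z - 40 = (z + 2)*(z^2 - z - 20) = (z - 5)*(z + 2)*(z + 4)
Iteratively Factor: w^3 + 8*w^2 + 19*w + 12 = (w + 3)*(w^2 + 5*w + 4) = (w + 3)*(w + 4)*(w + 1)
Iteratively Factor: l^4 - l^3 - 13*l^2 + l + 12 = (l + 3)*(l^3 - 4*l^2 - l + 4) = (l - 1)*(l + 3)*(l^2 - 3*l - 4) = (l - 4)*(l - 1)*(l + 3)*(l + 1)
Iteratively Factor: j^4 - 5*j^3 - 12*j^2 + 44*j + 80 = (j + 2)*(j^3 - 7*j^2 + 2*j + 40) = (j - 4)*(j + 2)*(j^2 - 3*j - 10) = (j - 5)*(j - 4)*(j + 2)*(j + 2)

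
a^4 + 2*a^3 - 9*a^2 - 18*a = a*(a - 3)*(a + 2)*(a + 3)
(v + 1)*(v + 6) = v^2 + 7*v + 6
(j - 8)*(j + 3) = j^2 - 5*j - 24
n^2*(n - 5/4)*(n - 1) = n^4 - 9*n^3/4 + 5*n^2/4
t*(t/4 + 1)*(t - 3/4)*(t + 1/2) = t^4/4 + 15*t^3/16 - 11*t^2/32 - 3*t/8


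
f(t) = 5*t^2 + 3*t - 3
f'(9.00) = 93.00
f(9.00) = 429.00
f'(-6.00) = -57.00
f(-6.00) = 159.00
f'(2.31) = 26.10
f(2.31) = 30.61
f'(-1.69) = -13.90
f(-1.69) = 6.21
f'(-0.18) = 1.20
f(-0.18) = -3.38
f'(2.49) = 27.90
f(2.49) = 35.47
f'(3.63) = 39.30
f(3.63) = 73.77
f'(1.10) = 14.00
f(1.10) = 6.35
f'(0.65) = 9.50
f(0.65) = 1.06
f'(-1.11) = -8.10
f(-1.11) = -0.17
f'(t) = 10*t + 3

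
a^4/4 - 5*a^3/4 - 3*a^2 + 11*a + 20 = (a/2 + 1)^2*(a - 5)*(a - 4)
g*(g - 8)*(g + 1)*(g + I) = g^4 - 7*g^3 + I*g^3 - 8*g^2 - 7*I*g^2 - 8*I*g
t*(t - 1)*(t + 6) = t^3 + 5*t^2 - 6*t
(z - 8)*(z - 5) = z^2 - 13*z + 40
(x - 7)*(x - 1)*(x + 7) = x^3 - x^2 - 49*x + 49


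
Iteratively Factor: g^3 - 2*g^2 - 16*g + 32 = (g - 2)*(g^2 - 16) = (g - 2)*(g + 4)*(g - 4)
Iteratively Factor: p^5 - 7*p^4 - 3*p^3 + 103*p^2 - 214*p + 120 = (p - 3)*(p^4 - 4*p^3 - 15*p^2 + 58*p - 40) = (p - 3)*(p - 1)*(p^3 - 3*p^2 - 18*p + 40) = (p - 5)*(p - 3)*(p - 1)*(p^2 + 2*p - 8) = (p - 5)*(p - 3)*(p - 1)*(p + 4)*(p - 2)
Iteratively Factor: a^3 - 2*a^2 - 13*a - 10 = (a + 2)*(a^2 - 4*a - 5) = (a - 5)*(a + 2)*(a + 1)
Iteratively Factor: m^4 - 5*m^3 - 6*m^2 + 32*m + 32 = (m - 4)*(m^3 - m^2 - 10*m - 8) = (m - 4)*(m + 2)*(m^2 - 3*m - 4) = (m - 4)*(m + 1)*(m + 2)*(m - 4)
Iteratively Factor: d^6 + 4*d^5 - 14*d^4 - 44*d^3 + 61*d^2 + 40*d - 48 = (d - 3)*(d^5 + 7*d^4 + 7*d^3 - 23*d^2 - 8*d + 16) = (d - 3)*(d - 1)*(d^4 + 8*d^3 + 15*d^2 - 8*d - 16) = (d - 3)*(d - 1)*(d + 4)*(d^3 + 4*d^2 - d - 4) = (d - 3)*(d - 1)^2*(d + 4)*(d^2 + 5*d + 4) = (d - 3)*(d - 1)^2*(d + 1)*(d + 4)*(d + 4)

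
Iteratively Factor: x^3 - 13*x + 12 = (x - 3)*(x^2 + 3*x - 4) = (x - 3)*(x + 4)*(x - 1)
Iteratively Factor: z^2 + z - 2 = (z + 2)*(z - 1)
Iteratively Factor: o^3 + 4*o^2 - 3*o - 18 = (o + 3)*(o^2 + o - 6) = (o + 3)^2*(o - 2)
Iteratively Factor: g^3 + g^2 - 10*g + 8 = (g - 1)*(g^2 + 2*g - 8) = (g - 1)*(g + 4)*(g - 2)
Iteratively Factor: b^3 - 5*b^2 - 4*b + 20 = (b - 5)*(b^2 - 4) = (b - 5)*(b + 2)*(b - 2)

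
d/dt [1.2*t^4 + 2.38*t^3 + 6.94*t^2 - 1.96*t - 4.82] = 4.8*t^3 + 7.14*t^2 + 13.88*t - 1.96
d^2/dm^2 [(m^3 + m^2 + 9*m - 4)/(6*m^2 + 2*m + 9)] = 2*(262*m^3 - 540*m^2 - 1359*m + 119)/(216*m^6 + 216*m^5 + 1044*m^4 + 656*m^3 + 1566*m^2 + 486*m + 729)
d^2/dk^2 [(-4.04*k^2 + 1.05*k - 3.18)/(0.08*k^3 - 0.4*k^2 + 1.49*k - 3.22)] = (-0.0517119999999999*k^6 + 0.0403199999999995*k^5 + 2.443584*k^4 - 17.671696*k^3 + 29.139744*k^2 - 1.65772799999999*k - 79.629448)/(0.000512*k^9 - 0.00768*k^8 + 0.067008*k^7 - 0.411904*k^6 + 1.866264*k^5 - 6.512664*k^4 + 17.311085*k^3 - 33.888246*k^2 + 46.346748*k - 33.386248)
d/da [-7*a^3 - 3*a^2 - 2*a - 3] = -21*a^2 - 6*a - 2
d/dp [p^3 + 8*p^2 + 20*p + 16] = 3*p^2 + 16*p + 20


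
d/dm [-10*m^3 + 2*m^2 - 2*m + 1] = -30*m^2 + 4*m - 2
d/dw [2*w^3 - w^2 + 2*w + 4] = 6*w^2 - 2*w + 2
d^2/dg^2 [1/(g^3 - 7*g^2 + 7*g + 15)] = 2*((7 - 3*g)*(g^3 - 7*g^2 + 7*g + 15) + (3*g^2 - 14*g + 7)^2)/(g^3 - 7*g^2 + 7*g + 15)^3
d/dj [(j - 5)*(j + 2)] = 2*j - 3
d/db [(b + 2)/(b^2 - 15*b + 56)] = (b^2 - 15*b - (b + 2)*(2*b - 15) + 56)/(b^2 - 15*b + 56)^2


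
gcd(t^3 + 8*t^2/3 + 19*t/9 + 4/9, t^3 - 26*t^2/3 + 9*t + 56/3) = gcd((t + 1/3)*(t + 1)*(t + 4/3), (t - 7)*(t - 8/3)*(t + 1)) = t + 1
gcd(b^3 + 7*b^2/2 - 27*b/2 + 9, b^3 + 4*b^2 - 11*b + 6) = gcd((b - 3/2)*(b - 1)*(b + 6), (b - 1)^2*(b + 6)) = b^2 + 5*b - 6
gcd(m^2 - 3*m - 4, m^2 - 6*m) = 1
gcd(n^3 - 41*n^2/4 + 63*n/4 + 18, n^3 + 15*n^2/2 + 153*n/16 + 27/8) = n + 3/4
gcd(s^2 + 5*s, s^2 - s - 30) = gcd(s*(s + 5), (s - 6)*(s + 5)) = s + 5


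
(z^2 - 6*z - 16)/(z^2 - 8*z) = (z + 2)/z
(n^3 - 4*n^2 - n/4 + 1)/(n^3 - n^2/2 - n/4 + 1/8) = 2*(n - 4)/(2*n - 1)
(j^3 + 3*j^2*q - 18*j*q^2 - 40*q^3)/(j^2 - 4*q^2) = (-j^2 - j*q + 20*q^2)/(-j + 2*q)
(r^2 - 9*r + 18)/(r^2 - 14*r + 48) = (r - 3)/(r - 8)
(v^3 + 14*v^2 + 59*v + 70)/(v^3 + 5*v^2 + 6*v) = (v^2 + 12*v + 35)/(v*(v + 3))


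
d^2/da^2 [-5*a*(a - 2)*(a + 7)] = -30*a - 50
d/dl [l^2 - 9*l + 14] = 2*l - 9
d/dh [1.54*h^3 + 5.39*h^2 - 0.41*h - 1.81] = 4.62*h^2 + 10.78*h - 0.41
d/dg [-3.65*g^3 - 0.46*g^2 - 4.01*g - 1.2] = -10.95*g^2 - 0.92*g - 4.01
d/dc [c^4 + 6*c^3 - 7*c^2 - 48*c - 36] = 4*c^3 + 18*c^2 - 14*c - 48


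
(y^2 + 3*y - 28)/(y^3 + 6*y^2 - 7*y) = (y - 4)/(y*(y - 1))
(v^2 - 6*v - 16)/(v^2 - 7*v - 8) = (v + 2)/(v + 1)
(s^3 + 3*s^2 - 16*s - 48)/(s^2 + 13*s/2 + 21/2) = 2*(s^2 - 16)/(2*s + 7)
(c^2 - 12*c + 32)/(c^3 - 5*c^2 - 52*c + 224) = 1/(c + 7)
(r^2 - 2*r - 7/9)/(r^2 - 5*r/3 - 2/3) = (r - 7/3)/(r - 2)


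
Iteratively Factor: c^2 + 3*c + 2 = (c + 2)*(c + 1)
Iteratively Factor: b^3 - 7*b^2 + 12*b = (b - 3)*(b^2 - 4*b) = (b - 4)*(b - 3)*(b)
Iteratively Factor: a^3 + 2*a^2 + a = (a + 1)*(a^2 + a) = (a + 1)^2*(a)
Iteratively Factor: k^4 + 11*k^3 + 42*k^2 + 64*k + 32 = (k + 1)*(k^3 + 10*k^2 + 32*k + 32) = (k + 1)*(k + 4)*(k^2 + 6*k + 8) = (k + 1)*(k + 4)^2*(k + 2)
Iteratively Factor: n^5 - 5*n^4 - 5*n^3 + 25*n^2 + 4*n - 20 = (n + 2)*(n^4 - 7*n^3 + 9*n^2 + 7*n - 10) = (n - 5)*(n + 2)*(n^3 - 2*n^2 - n + 2) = (n - 5)*(n - 2)*(n + 2)*(n^2 - 1) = (n - 5)*(n - 2)*(n - 1)*(n + 2)*(n + 1)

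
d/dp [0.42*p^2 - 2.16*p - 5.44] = 0.84*p - 2.16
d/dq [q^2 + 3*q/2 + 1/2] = 2*q + 3/2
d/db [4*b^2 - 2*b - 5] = 8*b - 2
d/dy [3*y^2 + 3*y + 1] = 6*y + 3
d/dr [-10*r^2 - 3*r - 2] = -20*r - 3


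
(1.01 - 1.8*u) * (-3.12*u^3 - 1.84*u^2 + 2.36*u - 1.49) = 5.616*u^4 + 0.1608*u^3 - 6.1064*u^2 + 5.0656*u - 1.5049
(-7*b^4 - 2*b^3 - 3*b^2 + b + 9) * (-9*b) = 63*b^5 + 18*b^4 + 27*b^3 - 9*b^2 - 81*b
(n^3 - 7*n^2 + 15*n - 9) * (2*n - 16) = 2*n^4 - 30*n^3 + 142*n^2 - 258*n + 144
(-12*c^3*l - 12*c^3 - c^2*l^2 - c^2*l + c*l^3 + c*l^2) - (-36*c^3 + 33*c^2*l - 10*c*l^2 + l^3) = -12*c^3*l + 24*c^3 - c^2*l^2 - 34*c^2*l + c*l^3 + 11*c*l^2 - l^3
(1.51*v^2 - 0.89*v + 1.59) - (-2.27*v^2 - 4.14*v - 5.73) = 3.78*v^2 + 3.25*v + 7.32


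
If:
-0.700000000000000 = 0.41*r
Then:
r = -1.71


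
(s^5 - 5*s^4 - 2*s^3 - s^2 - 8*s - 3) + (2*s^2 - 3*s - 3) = s^5 - 5*s^4 - 2*s^3 + s^2 - 11*s - 6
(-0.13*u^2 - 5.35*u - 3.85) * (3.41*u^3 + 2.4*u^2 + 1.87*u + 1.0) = -0.4433*u^5 - 18.5555*u^4 - 26.2116*u^3 - 19.3745*u^2 - 12.5495*u - 3.85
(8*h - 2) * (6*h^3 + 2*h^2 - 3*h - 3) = 48*h^4 + 4*h^3 - 28*h^2 - 18*h + 6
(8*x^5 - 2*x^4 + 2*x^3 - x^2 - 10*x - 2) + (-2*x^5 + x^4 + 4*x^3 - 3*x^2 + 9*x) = 6*x^5 - x^4 + 6*x^3 - 4*x^2 - x - 2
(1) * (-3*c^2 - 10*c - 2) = -3*c^2 - 10*c - 2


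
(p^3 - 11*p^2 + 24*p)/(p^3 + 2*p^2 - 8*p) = (p^2 - 11*p + 24)/(p^2 + 2*p - 8)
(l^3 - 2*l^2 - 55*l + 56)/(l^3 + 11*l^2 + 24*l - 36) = (l^2 - l - 56)/(l^2 + 12*l + 36)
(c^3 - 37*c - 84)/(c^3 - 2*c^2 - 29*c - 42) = (c + 4)/(c + 2)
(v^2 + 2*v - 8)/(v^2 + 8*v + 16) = (v - 2)/(v + 4)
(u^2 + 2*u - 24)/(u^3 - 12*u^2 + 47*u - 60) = (u + 6)/(u^2 - 8*u + 15)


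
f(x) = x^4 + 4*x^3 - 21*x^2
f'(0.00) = 0.00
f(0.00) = 0.00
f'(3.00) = 90.00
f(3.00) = 0.00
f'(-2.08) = 103.28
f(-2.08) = -108.13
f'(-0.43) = 19.96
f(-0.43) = -4.17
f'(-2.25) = 109.69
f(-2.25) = -126.25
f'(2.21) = 8.96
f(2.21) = -35.54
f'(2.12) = 3.01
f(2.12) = -36.07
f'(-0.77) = 37.63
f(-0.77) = -13.93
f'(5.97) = 1028.06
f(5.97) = 1372.92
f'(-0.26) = 11.66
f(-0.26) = -1.49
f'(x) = 4*x^3 + 12*x^2 - 42*x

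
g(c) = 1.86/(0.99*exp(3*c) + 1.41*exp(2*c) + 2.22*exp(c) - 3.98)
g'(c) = 1.86*(-2.97*exp(3*c) - 2.82*exp(2*c) - 2.22*exp(c))/(0.99*exp(3*c) + 1.41*exp(2*c) + 2.22*exp(c) - 3.98)^2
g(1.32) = 0.02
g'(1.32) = -0.07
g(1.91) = 0.00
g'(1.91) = -0.01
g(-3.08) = -0.48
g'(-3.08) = -0.01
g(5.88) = 0.00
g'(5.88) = -0.00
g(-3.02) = -0.48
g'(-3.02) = -0.01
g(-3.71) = -0.47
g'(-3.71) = -0.01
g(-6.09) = -0.47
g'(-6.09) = -0.00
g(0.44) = 0.28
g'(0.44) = -0.92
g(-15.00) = -0.47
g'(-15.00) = 0.00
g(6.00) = 0.00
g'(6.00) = 0.00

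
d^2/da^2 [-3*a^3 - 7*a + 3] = -18*a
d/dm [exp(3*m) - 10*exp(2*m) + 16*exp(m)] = (3*exp(2*m) - 20*exp(m) + 16)*exp(m)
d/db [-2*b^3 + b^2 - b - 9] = -6*b^2 + 2*b - 1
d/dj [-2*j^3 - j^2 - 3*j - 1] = -6*j^2 - 2*j - 3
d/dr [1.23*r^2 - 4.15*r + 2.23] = 2.46*r - 4.15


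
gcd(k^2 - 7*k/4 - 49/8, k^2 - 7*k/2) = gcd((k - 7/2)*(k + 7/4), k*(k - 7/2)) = k - 7/2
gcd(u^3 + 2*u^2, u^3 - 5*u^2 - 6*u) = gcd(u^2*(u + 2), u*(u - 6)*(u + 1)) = u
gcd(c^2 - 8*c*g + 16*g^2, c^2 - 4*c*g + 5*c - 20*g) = c - 4*g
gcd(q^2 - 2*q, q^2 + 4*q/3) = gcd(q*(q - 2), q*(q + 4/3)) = q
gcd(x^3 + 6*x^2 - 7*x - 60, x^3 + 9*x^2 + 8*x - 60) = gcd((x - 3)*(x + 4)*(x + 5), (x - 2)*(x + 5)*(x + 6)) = x + 5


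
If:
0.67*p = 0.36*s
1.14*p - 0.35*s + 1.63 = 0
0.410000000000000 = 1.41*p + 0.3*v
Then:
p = -3.34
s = -6.21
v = 17.05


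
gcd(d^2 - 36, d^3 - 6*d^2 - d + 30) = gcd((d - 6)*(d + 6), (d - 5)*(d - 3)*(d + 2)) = 1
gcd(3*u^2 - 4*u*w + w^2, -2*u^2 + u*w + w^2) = u - w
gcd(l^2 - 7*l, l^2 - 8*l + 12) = 1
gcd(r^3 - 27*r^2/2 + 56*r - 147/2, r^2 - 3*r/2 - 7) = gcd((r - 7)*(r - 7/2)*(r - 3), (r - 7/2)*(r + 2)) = r - 7/2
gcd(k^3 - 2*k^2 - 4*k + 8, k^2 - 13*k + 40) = 1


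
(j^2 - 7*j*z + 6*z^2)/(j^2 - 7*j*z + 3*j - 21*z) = (j^2 - 7*j*z + 6*z^2)/(j^2 - 7*j*z + 3*j - 21*z)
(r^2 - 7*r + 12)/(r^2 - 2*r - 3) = (r - 4)/(r + 1)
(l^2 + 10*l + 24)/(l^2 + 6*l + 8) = (l + 6)/(l + 2)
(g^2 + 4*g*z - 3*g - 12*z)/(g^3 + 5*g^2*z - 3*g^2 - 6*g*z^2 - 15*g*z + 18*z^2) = (-g - 4*z)/(-g^2 - 5*g*z + 6*z^2)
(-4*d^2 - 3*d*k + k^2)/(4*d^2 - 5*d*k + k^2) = (-d - k)/(d - k)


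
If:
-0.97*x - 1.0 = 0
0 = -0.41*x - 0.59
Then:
No Solution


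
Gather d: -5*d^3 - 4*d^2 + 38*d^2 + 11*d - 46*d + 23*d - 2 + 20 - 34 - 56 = -5*d^3 + 34*d^2 - 12*d - 72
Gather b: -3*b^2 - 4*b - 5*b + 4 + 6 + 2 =-3*b^2 - 9*b + 12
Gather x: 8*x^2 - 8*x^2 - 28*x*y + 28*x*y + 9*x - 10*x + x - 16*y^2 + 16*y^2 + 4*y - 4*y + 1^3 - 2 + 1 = 0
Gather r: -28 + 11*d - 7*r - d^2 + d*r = -d^2 + 11*d + r*(d - 7) - 28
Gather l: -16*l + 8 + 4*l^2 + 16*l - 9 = 4*l^2 - 1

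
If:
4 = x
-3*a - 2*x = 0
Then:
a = -8/3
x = 4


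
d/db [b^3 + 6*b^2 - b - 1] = 3*b^2 + 12*b - 1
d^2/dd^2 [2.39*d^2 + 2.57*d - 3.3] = 4.78000000000000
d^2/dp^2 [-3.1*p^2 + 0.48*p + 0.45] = -6.20000000000000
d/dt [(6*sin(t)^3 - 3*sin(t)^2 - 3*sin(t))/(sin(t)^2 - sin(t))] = 6*cos(t)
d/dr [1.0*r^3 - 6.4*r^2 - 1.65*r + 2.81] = 3.0*r^2 - 12.8*r - 1.65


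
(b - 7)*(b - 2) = b^2 - 9*b + 14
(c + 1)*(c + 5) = c^2 + 6*c + 5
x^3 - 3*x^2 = x^2*(x - 3)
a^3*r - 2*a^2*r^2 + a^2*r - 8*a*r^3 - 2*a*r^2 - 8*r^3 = (a - 4*r)*(a + 2*r)*(a*r + r)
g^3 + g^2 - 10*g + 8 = (g - 2)*(g - 1)*(g + 4)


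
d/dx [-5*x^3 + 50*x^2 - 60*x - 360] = -15*x^2 + 100*x - 60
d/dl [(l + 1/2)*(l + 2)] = 2*l + 5/2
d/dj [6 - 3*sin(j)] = -3*cos(j)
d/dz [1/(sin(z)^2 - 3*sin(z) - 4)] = (3 - 2*sin(z))*cos(z)/((sin(z) - 4)^2*(sin(z) + 1)^2)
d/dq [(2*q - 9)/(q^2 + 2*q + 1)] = 2*(10 - q)/(q^3 + 3*q^2 + 3*q + 1)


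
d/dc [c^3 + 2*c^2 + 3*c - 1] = 3*c^2 + 4*c + 3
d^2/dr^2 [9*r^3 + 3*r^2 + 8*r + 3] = 54*r + 6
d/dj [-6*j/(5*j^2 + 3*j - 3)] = 6*(5*j^2 + 3)/(25*j^4 + 30*j^3 - 21*j^2 - 18*j + 9)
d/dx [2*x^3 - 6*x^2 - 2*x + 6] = 6*x^2 - 12*x - 2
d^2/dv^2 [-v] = 0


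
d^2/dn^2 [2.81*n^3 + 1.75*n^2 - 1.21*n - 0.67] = 16.86*n + 3.5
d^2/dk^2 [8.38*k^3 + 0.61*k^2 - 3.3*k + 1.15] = 50.28*k + 1.22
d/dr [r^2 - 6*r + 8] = 2*r - 6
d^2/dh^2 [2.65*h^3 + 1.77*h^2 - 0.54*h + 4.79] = 15.9*h + 3.54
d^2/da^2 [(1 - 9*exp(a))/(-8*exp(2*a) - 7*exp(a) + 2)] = (576*exp(4*a) - 760*exp(3*a) + 696*exp(2*a) + 13*exp(a) + 22)*exp(a)/(512*exp(6*a) + 1344*exp(5*a) + 792*exp(4*a) - 329*exp(3*a) - 198*exp(2*a) + 84*exp(a) - 8)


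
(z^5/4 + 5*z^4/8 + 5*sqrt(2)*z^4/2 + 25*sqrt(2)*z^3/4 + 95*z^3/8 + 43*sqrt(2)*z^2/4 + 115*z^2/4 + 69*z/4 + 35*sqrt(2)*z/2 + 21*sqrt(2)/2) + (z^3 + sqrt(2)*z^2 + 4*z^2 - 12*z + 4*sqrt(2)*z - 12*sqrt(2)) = z^5/4 + 5*z^4/8 + 5*sqrt(2)*z^4/2 + 25*sqrt(2)*z^3/4 + 103*z^3/8 + 47*sqrt(2)*z^2/4 + 131*z^2/4 + 21*z/4 + 43*sqrt(2)*z/2 - 3*sqrt(2)/2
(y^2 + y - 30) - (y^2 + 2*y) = -y - 30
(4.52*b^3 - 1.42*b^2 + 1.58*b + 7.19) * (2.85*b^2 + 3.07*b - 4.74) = 12.882*b^5 + 9.8294*b^4 - 21.2812*b^3 + 32.0729*b^2 + 14.5841*b - 34.0806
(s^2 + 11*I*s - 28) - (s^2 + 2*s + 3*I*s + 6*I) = -2*s + 8*I*s - 28 - 6*I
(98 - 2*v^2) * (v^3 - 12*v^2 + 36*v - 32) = -2*v^5 + 24*v^4 + 26*v^3 - 1112*v^2 + 3528*v - 3136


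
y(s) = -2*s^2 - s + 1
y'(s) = -4*s - 1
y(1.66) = -6.17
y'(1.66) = -7.64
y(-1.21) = -0.72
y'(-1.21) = 3.84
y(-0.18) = 1.12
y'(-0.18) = -0.28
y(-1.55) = -2.26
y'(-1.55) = 5.20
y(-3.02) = -14.22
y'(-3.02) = 11.08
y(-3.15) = -15.70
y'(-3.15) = 11.60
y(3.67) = -29.61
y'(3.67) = -15.68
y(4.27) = -39.74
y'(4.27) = -18.08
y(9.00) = -170.00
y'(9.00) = -37.00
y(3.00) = -20.00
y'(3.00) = -13.00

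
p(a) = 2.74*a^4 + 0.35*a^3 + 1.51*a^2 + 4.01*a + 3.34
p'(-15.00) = -36795.04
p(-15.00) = 137814.19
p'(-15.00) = -36795.04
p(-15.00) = 137814.19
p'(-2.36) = -141.33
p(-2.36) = 82.68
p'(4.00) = 734.33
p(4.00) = 767.38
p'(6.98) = 3803.40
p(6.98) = 6727.80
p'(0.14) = 4.48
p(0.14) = 3.93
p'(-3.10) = -321.77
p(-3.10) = 248.04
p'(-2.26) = -123.97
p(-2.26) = 69.43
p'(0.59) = 8.41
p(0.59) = 6.64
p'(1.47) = 45.53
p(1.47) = 26.40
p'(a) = 10.96*a^3 + 1.05*a^2 + 3.02*a + 4.01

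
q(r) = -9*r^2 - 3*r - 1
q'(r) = -18*r - 3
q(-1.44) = -15.34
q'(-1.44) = 22.92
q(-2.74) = -60.35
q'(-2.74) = 46.32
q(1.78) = -34.86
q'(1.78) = -35.04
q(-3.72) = -114.39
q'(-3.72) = 63.96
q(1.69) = -31.77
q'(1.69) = -33.42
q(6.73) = -428.83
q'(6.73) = -124.14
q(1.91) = -39.56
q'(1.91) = -37.38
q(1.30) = -20.11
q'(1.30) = -26.40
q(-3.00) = -73.00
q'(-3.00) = 51.00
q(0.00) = -1.00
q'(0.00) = -3.00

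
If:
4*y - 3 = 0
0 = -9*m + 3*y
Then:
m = 1/4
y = 3/4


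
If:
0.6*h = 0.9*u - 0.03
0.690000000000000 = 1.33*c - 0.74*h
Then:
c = 0.834586466165414*u + 0.490977443609023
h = 1.5*u - 0.05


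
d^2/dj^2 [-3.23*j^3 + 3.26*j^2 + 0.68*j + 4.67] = 6.52 - 19.38*j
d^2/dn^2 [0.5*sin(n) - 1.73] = -0.5*sin(n)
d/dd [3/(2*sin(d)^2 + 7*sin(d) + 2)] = -3*(4*sin(d) + 7)*cos(d)/(7*sin(d) - cos(2*d) + 3)^2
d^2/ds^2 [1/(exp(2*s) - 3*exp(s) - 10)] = ((3 - 4*exp(s))*(-exp(2*s) + 3*exp(s) + 10) - 2*(2*exp(s) - 3)^2*exp(s))*exp(s)/(-exp(2*s) + 3*exp(s) + 10)^3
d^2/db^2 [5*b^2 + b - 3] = 10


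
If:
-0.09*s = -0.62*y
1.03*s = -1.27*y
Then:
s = 0.00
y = 0.00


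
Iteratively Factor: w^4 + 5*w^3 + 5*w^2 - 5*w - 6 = (w + 1)*(w^3 + 4*w^2 + w - 6) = (w + 1)*(w + 2)*(w^2 + 2*w - 3) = (w + 1)*(w + 2)*(w + 3)*(w - 1)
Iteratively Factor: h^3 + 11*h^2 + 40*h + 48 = (h + 4)*(h^2 + 7*h + 12) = (h + 3)*(h + 4)*(h + 4)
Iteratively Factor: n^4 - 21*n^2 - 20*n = (n - 5)*(n^3 + 5*n^2 + 4*n) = (n - 5)*(n + 4)*(n^2 + n) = (n - 5)*(n + 1)*(n + 4)*(n)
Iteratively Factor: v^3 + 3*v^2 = (v + 3)*(v^2) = v*(v + 3)*(v)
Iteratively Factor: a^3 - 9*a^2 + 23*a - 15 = (a - 3)*(a^2 - 6*a + 5) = (a - 5)*(a - 3)*(a - 1)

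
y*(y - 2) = y^2 - 2*y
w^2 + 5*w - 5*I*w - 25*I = (w + 5)*(w - 5*I)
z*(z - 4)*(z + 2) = z^3 - 2*z^2 - 8*z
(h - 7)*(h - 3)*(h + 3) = h^3 - 7*h^2 - 9*h + 63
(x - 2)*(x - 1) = x^2 - 3*x + 2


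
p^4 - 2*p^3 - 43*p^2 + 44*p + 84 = (p - 7)*(p - 2)*(p + 1)*(p + 6)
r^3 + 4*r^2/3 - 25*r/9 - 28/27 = (r - 4/3)*(r + 1/3)*(r + 7/3)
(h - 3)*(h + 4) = h^2 + h - 12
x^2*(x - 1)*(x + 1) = x^4 - x^2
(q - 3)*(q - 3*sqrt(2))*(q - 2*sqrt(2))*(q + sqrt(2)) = q^4 - 4*sqrt(2)*q^3 - 3*q^3 + 2*q^2 + 12*sqrt(2)*q^2 - 6*q + 12*sqrt(2)*q - 36*sqrt(2)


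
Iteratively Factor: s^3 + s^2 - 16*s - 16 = (s + 4)*(s^2 - 3*s - 4) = (s - 4)*(s + 4)*(s + 1)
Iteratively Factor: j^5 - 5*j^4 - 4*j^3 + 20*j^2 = (j - 2)*(j^4 - 3*j^3 - 10*j^2) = (j - 5)*(j - 2)*(j^3 + 2*j^2) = j*(j - 5)*(j - 2)*(j^2 + 2*j) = j*(j - 5)*(j - 2)*(j + 2)*(j)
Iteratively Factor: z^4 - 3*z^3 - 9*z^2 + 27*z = (z + 3)*(z^3 - 6*z^2 + 9*z) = (z - 3)*(z + 3)*(z^2 - 3*z) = z*(z - 3)*(z + 3)*(z - 3)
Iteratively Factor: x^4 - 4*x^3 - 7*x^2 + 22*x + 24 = (x + 1)*(x^3 - 5*x^2 - 2*x + 24) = (x + 1)*(x + 2)*(x^2 - 7*x + 12) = (x - 3)*(x + 1)*(x + 2)*(x - 4)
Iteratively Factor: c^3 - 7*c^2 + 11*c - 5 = (c - 5)*(c^2 - 2*c + 1) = (c - 5)*(c - 1)*(c - 1)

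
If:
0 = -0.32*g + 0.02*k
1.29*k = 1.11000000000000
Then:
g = 0.05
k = 0.86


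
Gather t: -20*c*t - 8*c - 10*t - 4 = -8*c + t*(-20*c - 10) - 4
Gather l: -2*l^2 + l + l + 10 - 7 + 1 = -2*l^2 + 2*l + 4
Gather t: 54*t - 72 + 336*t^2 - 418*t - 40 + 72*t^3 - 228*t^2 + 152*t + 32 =72*t^3 + 108*t^2 - 212*t - 80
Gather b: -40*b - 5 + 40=35 - 40*b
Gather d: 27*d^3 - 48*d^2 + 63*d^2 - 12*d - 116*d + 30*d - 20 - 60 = 27*d^3 + 15*d^2 - 98*d - 80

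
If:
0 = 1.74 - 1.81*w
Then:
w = 0.96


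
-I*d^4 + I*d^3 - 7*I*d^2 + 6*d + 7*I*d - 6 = (d - 3*I)*(d + I)*(d + 2*I)*(-I*d + I)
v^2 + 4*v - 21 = (v - 3)*(v + 7)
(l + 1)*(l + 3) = l^2 + 4*l + 3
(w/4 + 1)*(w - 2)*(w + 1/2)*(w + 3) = w^4/4 + 11*w^3/8 + w^2/8 - 25*w/4 - 3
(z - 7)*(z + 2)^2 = z^3 - 3*z^2 - 24*z - 28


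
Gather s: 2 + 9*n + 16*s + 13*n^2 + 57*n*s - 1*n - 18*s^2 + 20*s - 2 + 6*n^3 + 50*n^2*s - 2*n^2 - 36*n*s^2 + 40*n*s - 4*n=6*n^3 + 11*n^2 + 4*n + s^2*(-36*n - 18) + s*(50*n^2 + 97*n + 36)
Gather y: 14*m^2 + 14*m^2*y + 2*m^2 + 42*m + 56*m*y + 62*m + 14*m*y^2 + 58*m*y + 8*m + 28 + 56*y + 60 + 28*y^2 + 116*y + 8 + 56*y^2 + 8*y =16*m^2 + 112*m + y^2*(14*m + 84) + y*(14*m^2 + 114*m + 180) + 96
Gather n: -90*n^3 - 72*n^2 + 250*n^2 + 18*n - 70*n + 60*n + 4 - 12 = -90*n^3 + 178*n^2 + 8*n - 8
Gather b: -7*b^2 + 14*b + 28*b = -7*b^2 + 42*b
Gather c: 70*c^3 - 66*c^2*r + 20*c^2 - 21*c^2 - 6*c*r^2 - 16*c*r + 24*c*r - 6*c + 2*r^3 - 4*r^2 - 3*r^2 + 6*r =70*c^3 + c^2*(-66*r - 1) + c*(-6*r^2 + 8*r - 6) + 2*r^3 - 7*r^2 + 6*r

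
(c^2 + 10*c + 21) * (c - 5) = c^3 + 5*c^2 - 29*c - 105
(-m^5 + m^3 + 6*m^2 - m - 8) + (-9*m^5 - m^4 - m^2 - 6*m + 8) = -10*m^5 - m^4 + m^3 + 5*m^2 - 7*m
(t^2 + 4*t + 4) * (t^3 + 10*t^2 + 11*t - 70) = t^5 + 14*t^4 + 55*t^3 + 14*t^2 - 236*t - 280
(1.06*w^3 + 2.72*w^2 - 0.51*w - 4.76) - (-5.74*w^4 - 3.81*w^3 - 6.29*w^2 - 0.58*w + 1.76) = 5.74*w^4 + 4.87*w^3 + 9.01*w^2 + 0.07*w - 6.52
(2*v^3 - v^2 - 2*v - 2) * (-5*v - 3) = -10*v^4 - v^3 + 13*v^2 + 16*v + 6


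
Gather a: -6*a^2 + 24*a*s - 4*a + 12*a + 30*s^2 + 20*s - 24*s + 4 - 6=-6*a^2 + a*(24*s + 8) + 30*s^2 - 4*s - 2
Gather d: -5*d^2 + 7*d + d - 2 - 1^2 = -5*d^2 + 8*d - 3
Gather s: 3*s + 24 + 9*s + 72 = 12*s + 96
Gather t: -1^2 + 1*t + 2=t + 1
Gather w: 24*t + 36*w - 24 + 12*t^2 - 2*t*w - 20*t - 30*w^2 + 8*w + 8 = 12*t^2 + 4*t - 30*w^2 + w*(44 - 2*t) - 16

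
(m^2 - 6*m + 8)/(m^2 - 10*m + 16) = (m - 4)/(m - 8)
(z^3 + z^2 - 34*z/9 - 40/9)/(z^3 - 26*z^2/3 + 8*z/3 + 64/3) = (z + 5/3)/(z - 8)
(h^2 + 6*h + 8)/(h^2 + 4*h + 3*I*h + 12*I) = (h + 2)/(h + 3*I)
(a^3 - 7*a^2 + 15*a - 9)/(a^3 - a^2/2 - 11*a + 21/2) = 2*(a - 3)/(2*a + 7)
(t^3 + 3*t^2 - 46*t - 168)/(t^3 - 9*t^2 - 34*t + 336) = (t + 4)/(t - 8)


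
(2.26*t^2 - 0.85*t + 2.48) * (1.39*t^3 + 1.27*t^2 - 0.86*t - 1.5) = 3.1414*t^5 + 1.6887*t^4 + 0.4241*t^3 + 0.4906*t^2 - 0.8578*t - 3.72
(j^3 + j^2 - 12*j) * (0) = 0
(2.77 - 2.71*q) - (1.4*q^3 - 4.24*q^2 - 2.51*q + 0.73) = -1.4*q^3 + 4.24*q^2 - 0.2*q + 2.04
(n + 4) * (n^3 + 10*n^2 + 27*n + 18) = n^4 + 14*n^3 + 67*n^2 + 126*n + 72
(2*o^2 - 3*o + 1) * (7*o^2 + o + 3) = 14*o^4 - 19*o^3 + 10*o^2 - 8*o + 3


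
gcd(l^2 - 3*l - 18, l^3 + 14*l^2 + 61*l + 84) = l + 3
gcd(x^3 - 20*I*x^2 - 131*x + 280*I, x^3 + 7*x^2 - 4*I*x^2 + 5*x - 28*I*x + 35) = x - 5*I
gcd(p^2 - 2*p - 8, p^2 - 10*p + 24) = p - 4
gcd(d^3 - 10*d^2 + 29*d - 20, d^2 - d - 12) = d - 4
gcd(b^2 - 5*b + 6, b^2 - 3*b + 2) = b - 2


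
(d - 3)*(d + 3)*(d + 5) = d^3 + 5*d^2 - 9*d - 45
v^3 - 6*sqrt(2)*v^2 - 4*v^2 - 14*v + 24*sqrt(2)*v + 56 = (v - 4)*(v - 7*sqrt(2))*(v + sqrt(2))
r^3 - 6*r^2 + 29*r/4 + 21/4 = (r - 7/2)*(r - 3)*(r + 1/2)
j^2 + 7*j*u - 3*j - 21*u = (j - 3)*(j + 7*u)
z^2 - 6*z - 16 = (z - 8)*(z + 2)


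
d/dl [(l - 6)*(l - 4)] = 2*l - 10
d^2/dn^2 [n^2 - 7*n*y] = 2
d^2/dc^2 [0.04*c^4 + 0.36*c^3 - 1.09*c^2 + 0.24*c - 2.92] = 0.48*c^2 + 2.16*c - 2.18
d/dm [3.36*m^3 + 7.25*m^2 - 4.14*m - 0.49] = 10.08*m^2 + 14.5*m - 4.14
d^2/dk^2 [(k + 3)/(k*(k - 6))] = 2*(k^3 + 9*k^2 - 54*k + 108)/(k^3*(k^3 - 18*k^2 + 108*k - 216))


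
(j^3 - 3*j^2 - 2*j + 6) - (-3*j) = j^3 - 3*j^2 + j + 6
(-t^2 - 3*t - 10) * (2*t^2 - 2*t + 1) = -2*t^4 - 4*t^3 - 15*t^2 + 17*t - 10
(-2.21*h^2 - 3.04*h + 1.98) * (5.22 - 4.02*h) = 8.8842*h^3 + 0.6846*h^2 - 23.8284*h + 10.3356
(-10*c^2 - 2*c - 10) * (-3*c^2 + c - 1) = 30*c^4 - 4*c^3 + 38*c^2 - 8*c + 10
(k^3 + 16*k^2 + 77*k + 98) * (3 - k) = -k^4 - 13*k^3 - 29*k^2 + 133*k + 294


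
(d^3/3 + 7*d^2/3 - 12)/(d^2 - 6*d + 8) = (d^2 + 9*d + 18)/(3*(d - 4))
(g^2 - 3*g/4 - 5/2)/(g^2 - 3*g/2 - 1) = (4*g + 5)/(2*(2*g + 1))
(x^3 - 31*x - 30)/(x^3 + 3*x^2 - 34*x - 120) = (x + 1)/(x + 4)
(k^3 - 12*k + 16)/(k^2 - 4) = (k^2 + 2*k - 8)/(k + 2)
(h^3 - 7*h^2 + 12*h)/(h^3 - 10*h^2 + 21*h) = (h - 4)/(h - 7)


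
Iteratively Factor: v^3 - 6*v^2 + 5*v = (v - 1)*(v^2 - 5*v) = v*(v - 1)*(v - 5)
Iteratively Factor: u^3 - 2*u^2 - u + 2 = (u - 2)*(u^2 - 1) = (u - 2)*(u - 1)*(u + 1)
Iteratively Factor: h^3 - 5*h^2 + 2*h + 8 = (h - 4)*(h^2 - h - 2) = (h - 4)*(h + 1)*(h - 2)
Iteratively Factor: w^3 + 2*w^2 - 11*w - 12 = (w + 1)*(w^2 + w - 12) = (w - 3)*(w + 1)*(w + 4)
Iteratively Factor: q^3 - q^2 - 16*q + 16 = (q - 4)*(q^2 + 3*q - 4) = (q - 4)*(q - 1)*(q + 4)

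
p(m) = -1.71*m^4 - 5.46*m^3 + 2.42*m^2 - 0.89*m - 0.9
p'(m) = -6.84*m^3 - 16.38*m^2 + 4.84*m - 0.89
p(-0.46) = 0.48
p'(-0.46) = -5.92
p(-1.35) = 12.47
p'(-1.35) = -20.45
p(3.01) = -270.92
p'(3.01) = -321.26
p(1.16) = -10.29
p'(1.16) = -27.99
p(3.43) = -432.50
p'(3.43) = -453.02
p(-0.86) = 4.19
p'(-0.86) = -12.82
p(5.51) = -2421.87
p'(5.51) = -1615.74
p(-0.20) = -0.58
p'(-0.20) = -2.46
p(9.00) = -15012.54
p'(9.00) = -6270.47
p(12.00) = -44556.54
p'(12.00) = -14121.05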